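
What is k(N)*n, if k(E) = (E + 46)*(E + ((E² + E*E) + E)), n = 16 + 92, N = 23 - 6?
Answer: 4164048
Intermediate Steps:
N = 17
n = 108
k(E) = (46 + E)*(2*E + 2*E²) (k(E) = (46 + E)*(E + ((E² + E²) + E)) = (46 + E)*(E + (2*E² + E)) = (46 + E)*(E + (E + 2*E²)) = (46 + E)*(2*E + 2*E²))
k(N)*n = (2*17*(46 + 17² + 47*17))*108 = (2*17*(46 + 289 + 799))*108 = (2*17*1134)*108 = 38556*108 = 4164048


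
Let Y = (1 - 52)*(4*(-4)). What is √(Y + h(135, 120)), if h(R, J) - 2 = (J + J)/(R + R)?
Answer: √7370/3 ≈ 28.616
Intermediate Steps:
h(R, J) = 2 + J/R (h(R, J) = 2 + (J + J)/(R + R) = 2 + (2*J)/((2*R)) = 2 + (2*J)*(1/(2*R)) = 2 + J/R)
Y = 816 (Y = -51*(-16) = 816)
√(Y + h(135, 120)) = √(816 + (2 + 120/135)) = √(816 + (2 + 120*(1/135))) = √(816 + (2 + 8/9)) = √(816 + 26/9) = √(7370/9) = √7370/3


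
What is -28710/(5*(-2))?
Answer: 2871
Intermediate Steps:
-28710/(5*(-2)) = -28710/(-10) = -28710*(-1)/10 = -2871*(-1) = 2871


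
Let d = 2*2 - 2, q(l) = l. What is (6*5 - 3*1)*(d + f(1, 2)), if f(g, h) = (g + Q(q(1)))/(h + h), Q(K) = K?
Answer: 135/2 ≈ 67.500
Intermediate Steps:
d = 2 (d = 4 - 2 = 2)
f(g, h) = (1 + g)/(2*h) (f(g, h) = (g + 1)/(h + h) = (1 + g)/((2*h)) = (1 + g)*(1/(2*h)) = (1 + g)/(2*h))
(6*5 - 3*1)*(d + f(1, 2)) = (6*5 - 3*1)*(2 + (½)*(1 + 1)/2) = (30 - 3)*(2 + (½)*(½)*2) = 27*(2 + ½) = 27*(5/2) = 135/2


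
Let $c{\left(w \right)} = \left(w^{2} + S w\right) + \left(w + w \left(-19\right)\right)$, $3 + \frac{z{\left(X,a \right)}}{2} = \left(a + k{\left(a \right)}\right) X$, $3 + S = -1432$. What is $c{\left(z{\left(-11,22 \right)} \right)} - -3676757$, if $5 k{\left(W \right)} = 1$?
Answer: $\frac{115988789}{25} \approx 4.6396 \cdot 10^{6}$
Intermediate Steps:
$S = -1435$ ($S = -3 - 1432 = -1435$)
$k{\left(W \right)} = \frac{1}{5}$ ($k{\left(W \right)} = \frac{1}{5} \cdot 1 = \frac{1}{5}$)
$z{\left(X,a \right)} = -6 + 2 X \left(\frac{1}{5} + a\right)$ ($z{\left(X,a \right)} = -6 + 2 \left(a + \frac{1}{5}\right) X = -6 + 2 \left(\frac{1}{5} + a\right) X = -6 + 2 X \left(\frac{1}{5} + a\right)$)
$c{\left(w \right)} = w^{2} - 1453 w$ ($c{\left(w \right)} = \left(w^{2} - 1435 w\right) + \left(w + w \left(-19\right)\right) = \left(w^{2} - 1435 w\right) + \left(w - 19 w\right) = \left(w^{2} - 1435 w\right) - 18 w = w^{2} - 1453 w$)
$c{\left(z{\left(-11,22 \right)} \right)} - -3676757 = \left(-6 + \frac{2}{5} \left(-11\right) + 2 \left(-11\right) 22\right) \left(-1453 + \left(-6 + \frac{2}{5} \left(-11\right) + 2 \left(-11\right) 22\right)\right) - -3676757 = \left(-6 - \frac{22}{5} - 484\right) \left(-1453 - \frac{2472}{5}\right) + 3676757 = - \frac{2472 \left(-1453 - \frac{2472}{5}\right)}{5} + 3676757 = \left(- \frac{2472}{5}\right) \left(- \frac{9737}{5}\right) + 3676757 = \frac{24069864}{25} + 3676757 = \frac{115988789}{25}$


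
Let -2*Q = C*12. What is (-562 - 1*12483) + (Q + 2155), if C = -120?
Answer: -10170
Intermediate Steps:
Q = 720 (Q = -(-60)*12 = -1/2*(-1440) = 720)
(-562 - 1*12483) + (Q + 2155) = (-562 - 1*12483) + (720 + 2155) = (-562 - 12483) + 2875 = -13045 + 2875 = -10170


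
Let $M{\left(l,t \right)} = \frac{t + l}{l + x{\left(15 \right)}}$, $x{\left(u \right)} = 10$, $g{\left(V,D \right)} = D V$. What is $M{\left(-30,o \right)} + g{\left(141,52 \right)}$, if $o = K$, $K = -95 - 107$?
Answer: $\frac{36718}{5} \approx 7343.6$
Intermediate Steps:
$K = -202$ ($K = -95 - 107 = -202$)
$o = -202$
$M{\left(l,t \right)} = \frac{l + t}{10 + l}$ ($M{\left(l,t \right)} = \frac{t + l}{l + 10} = \frac{l + t}{10 + l}$)
$M{\left(-30,o \right)} + g{\left(141,52 \right)} = \frac{-30 - 202}{10 - 30} + 52 \cdot 141 = \frac{1}{-20} \left(-232\right) + 7332 = \left(- \frac{1}{20}\right) \left(-232\right) + 7332 = \frac{58}{5} + 7332 = \frac{36718}{5}$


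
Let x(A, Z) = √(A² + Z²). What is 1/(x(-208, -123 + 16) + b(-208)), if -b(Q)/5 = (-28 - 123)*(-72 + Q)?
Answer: -211400/44689905287 - √54713/44689905287 ≈ -4.7356e-6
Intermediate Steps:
b(Q) = -54360 + 755*Q (b(Q) = -5*(-28 - 123)*(-72 + Q) = -(-755)*(-72 + Q) = -5*(10872 - 151*Q) = -54360 + 755*Q)
1/(x(-208, -123 + 16) + b(-208)) = 1/(√((-208)² + (-123 + 16)²) + (-54360 + 755*(-208))) = 1/(√(43264 + (-107)²) + (-54360 - 157040)) = 1/(√(43264 + 11449) - 211400) = 1/(√54713 - 211400) = 1/(-211400 + √54713)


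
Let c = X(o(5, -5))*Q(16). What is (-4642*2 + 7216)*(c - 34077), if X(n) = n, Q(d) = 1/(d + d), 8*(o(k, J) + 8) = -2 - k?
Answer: 4510195811/64 ≈ 7.0472e+7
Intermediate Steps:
o(k, J) = -33/4 - k/8 (o(k, J) = -8 + (-2 - k)/8 = -8 + (-¼ - k/8) = -33/4 - k/8)
Q(d) = 1/(2*d)
c = -71/256 (c = (-33/4 - ⅛*5)*((½)/16) = (-33/4 - 5/8)*((½)*(1/16)) = -71/8*1/32 = -71/256 ≈ -0.27734)
(-4642*2 + 7216)*(c - 34077) = (-4642*2 + 7216)*(-71/256 - 34077) = (-9284 + 7216)*(-8723783/256) = -2068*(-8723783/256) = 4510195811/64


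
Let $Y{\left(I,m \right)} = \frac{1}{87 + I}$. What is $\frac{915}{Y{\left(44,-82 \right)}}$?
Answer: $119865$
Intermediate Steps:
$\frac{915}{Y{\left(44,-82 \right)}} = \frac{915}{\frac{1}{87 + 44}} = \frac{915}{\frac{1}{131}} = 915 \frac{1}{\frac{1}{131}} = 915 \cdot 131 = 119865$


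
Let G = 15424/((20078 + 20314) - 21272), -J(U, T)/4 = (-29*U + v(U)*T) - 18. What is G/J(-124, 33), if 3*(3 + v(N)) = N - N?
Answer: -241/4157405 ≈ -5.7969e-5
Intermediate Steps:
v(N) = -3 (v(N) = -3 + (N - N)/3 = -3 + (⅓)*0 = -3 + 0 = -3)
J(U, T) = 72 + 12*T + 116*U (J(U, T) = -4*((-29*U - 3*T) - 18) = -4*(-18 - 29*U - 3*T) = 72 + 12*T + 116*U)
G = 964/1195 (G = 15424/(40392 - 21272) = 15424/19120 = 15424*(1/19120) = 964/1195 ≈ 0.80669)
G/J(-124, 33) = 964/(1195*(72 + 12*33 + 116*(-124))) = 964/(1195*(72 + 396 - 14384)) = (964/1195)/(-13916) = (964/1195)*(-1/13916) = -241/4157405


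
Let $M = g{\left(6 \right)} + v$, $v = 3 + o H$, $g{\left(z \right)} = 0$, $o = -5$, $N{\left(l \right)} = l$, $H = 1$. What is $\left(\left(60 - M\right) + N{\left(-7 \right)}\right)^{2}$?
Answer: $3025$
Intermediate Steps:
$v = -2$ ($v = 3 - 5 = -2$)
$M = -2$ ($M = 0 - 2 = -2$)
$\left(\left(60 - M\right) + N{\left(-7 \right)}\right)^{2} = \left(\left(60 - -2\right) - 7\right)^{2} = \left(\left(60 + 2\right) - 7\right)^{2} = \left(62 - 7\right)^{2} = 55^{2} = 3025$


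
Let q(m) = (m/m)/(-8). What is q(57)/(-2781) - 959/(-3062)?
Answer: 10669447/34061688 ≈ 0.31324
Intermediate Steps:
q(m) = -⅛ (q(m) = 1*(-⅛) = -⅛)
q(57)/(-2781) - 959/(-3062) = -⅛/(-2781) - 959/(-3062) = -⅛*(-1/2781) - 959*(-1/3062) = 1/22248 + 959/3062 = 10669447/34061688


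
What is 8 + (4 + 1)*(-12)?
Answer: -52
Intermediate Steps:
8 + (4 + 1)*(-12) = 8 + 5*(-12) = 8 - 60 = -52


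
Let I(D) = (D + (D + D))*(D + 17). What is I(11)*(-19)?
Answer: -17556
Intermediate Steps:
I(D) = 3*D*(17 + D) (I(D) = (D + 2*D)*(17 + D) = (3*D)*(17 + D) = 3*D*(17 + D))
I(11)*(-19) = (3*11*(17 + 11))*(-19) = (3*11*28)*(-19) = 924*(-19) = -17556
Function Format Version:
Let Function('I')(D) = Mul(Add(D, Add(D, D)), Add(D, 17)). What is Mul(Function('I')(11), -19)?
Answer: -17556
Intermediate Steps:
Function('I')(D) = Mul(3, D, Add(17, D)) (Function('I')(D) = Mul(Add(D, Mul(2, D)), Add(17, D)) = Mul(Mul(3, D), Add(17, D)) = Mul(3, D, Add(17, D)))
Mul(Function('I')(11), -19) = Mul(Mul(3, 11, Add(17, 11)), -19) = Mul(Mul(3, 11, 28), -19) = Mul(924, -19) = -17556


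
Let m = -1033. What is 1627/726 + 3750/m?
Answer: -1041809/749958 ≈ -1.3892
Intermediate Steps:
1627/726 + 3750/m = 1627/726 + 3750/(-1033) = 1627*(1/726) + 3750*(-1/1033) = 1627/726 - 3750/1033 = -1041809/749958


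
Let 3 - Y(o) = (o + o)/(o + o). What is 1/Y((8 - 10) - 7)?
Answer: ½ ≈ 0.50000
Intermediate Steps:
Y(o) = 2 (Y(o) = 3 - (o + o)/(o + o) = 3 - 2*o/(2*o) = 3 - 2*o*1/(2*o) = 3 - 1*1 = 3 - 1 = 2)
1/Y((8 - 10) - 7) = 1/2 = ½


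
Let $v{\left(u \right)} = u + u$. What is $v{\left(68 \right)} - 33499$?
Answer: $-33363$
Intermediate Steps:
$v{\left(u \right)} = 2 u$
$v{\left(68 \right)} - 33499 = 2 \cdot 68 - 33499 = 136 - 33499 = -33363$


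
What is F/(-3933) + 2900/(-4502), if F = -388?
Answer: -4829462/8853183 ≈ -0.54551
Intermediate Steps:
F/(-3933) + 2900/(-4502) = -388/(-3933) + 2900/(-4502) = -388*(-1/3933) + 2900*(-1/4502) = 388/3933 - 1450/2251 = -4829462/8853183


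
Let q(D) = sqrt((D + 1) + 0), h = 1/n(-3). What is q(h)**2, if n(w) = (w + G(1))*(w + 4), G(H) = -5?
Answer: 7/8 ≈ 0.87500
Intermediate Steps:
n(w) = (-5 + w)*(4 + w) (n(w) = (w - 5)*(w + 4) = (-5 + w)*(4 + w))
h = -1/8 (h = 1/(-20 + (-3)**2 - 1*(-3)) = 1/(-20 + 9 + 3) = 1/(-8) = -1/8 ≈ -0.12500)
q(D) = sqrt(1 + D) (q(D) = sqrt((1 + D) + 0) = sqrt(1 + D))
q(h)**2 = (sqrt(1 - 1/8))**2 = (sqrt(7/8))**2 = (sqrt(14)/4)**2 = 7/8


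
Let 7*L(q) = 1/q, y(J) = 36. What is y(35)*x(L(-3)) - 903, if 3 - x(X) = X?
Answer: -5553/7 ≈ -793.29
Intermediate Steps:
L(q) = 1/(7*q)
x(X) = 3 - X
y(35)*x(L(-3)) - 903 = 36*(3 - 1/(7*(-3))) - 903 = 36*(3 - (-1)/(7*3)) - 903 = 36*(3 - 1*(-1/21)) - 903 = 36*(3 + 1/21) - 903 = 36*(64/21) - 903 = 768/7 - 903 = -5553/7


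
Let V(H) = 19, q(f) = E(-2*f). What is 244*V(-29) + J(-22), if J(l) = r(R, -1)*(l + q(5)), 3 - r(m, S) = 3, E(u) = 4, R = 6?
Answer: 4636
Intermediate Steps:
r(m, S) = 0 (r(m, S) = 3 - 1*3 = 3 - 3 = 0)
q(f) = 4
J(l) = 0 (J(l) = 0*(l + 4) = 0*(4 + l) = 0)
244*V(-29) + J(-22) = 244*19 + 0 = 4636 + 0 = 4636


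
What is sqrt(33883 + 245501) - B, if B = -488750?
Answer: 488750 + 2*sqrt(69846) ≈ 4.8928e+5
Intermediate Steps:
sqrt(33883 + 245501) - B = sqrt(33883 + 245501) - 1*(-488750) = sqrt(279384) + 488750 = 2*sqrt(69846) + 488750 = 488750 + 2*sqrt(69846)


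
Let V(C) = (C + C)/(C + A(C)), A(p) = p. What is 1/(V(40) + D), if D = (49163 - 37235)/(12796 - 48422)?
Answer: 17813/11849 ≈ 1.5033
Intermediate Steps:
D = -5964/17813 (D = 11928/(-35626) = 11928*(-1/35626) = -5964/17813 ≈ -0.33481)
V(C) = 1 (V(C) = (C + C)/(C + C) = (2*C)/((2*C)) = (2*C)*(1/(2*C)) = 1)
1/(V(40) + D) = 1/(1 - 5964/17813) = 1/(11849/17813) = 17813/11849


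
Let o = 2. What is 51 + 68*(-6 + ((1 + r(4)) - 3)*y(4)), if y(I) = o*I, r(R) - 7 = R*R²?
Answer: 37179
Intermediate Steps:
r(R) = 7 + R³ (r(R) = 7 + R*R² = 7 + R³)
y(I) = 2*I
51 + 68*(-6 + ((1 + r(4)) - 3)*y(4)) = 51 + 68*(-6 + ((1 + (7 + 4³)) - 3)*(2*4)) = 51 + 68*(-6 + ((1 + (7 + 64)) - 3)*8) = 51 + 68*(-6 + ((1 + 71) - 3)*8) = 51 + 68*(-6 + (72 - 3)*8) = 51 + 68*(-6 + 69*8) = 51 + 68*(-6 + 552) = 51 + 68*546 = 51 + 37128 = 37179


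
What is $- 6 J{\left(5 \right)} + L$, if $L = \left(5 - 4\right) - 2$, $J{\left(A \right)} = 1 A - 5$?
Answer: $-1$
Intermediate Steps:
$J{\left(A \right)} = -5 + A$ ($J{\left(A \right)} = A - 5 = -5 + A$)
$L = -1$ ($L = 1 - 2 = -1$)
$- 6 J{\left(5 \right)} + L = - 6 \left(-5 + 5\right) - 1 = \left(-6\right) 0 - 1 = 0 - 1 = -1$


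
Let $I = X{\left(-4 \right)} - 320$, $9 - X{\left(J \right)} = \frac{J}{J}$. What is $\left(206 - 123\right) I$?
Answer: $-25896$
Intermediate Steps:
$X{\left(J \right)} = 8$ ($X{\left(J \right)} = 9 - \frac{J}{J} = 9 - 1 = 8$)
$I = -312$ ($I = 8 - 320 = -312$)
$\left(206 - 123\right) I = \left(206 - 123\right) \left(-312\right) = 83 \left(-312\right) = -25896$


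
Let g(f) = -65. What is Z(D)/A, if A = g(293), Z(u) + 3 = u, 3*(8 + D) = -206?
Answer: 239/195 ≈ 1.2256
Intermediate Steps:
D = -230/3 (D = -8 + (⅓)*(-206) = -8 - 206/3 = -230/3 ≈ -76.667)
Z(u) = -3 + u
A = -65
Z(D)/A = (-3 - 230/3)/(-65) = -239/3*(-1/65) = 239/195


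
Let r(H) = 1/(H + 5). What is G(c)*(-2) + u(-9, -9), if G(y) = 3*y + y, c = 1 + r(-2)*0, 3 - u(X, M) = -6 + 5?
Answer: -4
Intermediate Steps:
r(H) = 1/(5 + H)
u(X, M) = 4 (u(X, M) = 3 - (-6 + 5) = 3 - 1*(-1) = 3 + 1 = 4)
c = 1 (c = 1 + 0/(5 - 2) = 1 + 0/3 = 1 + (⅓)*0 = 1 + 0 = 1)
G(y) = 4*y
G(c)*(-2) + u(-9, -9) = (4*1)*(-2) + 4 = 4*(-2) + 4 = -8 + 4 = -4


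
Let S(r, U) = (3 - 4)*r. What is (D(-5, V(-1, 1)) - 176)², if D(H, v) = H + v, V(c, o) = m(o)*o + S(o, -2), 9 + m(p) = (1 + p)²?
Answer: 34969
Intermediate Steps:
S(r, U) = -r
m(p) = -9 + (1 + p)²
V(c, o) = -o + o*(-9 + (1 + o)²) (V(c, o) = (-9 + (1 + o)²)*o - o = o*(-9 + (1 + o)²) - o = -o + o*(-9 + (1 + o)²))
(D(-5, V(-1, 1)) - 176)² = ((-5 + 1*(-10 + (1 + 1)²)) - 176)² = ((-5 + 1*(-10 + 2²)) - 176)² = ((-5 + 1*(-10 + 4)) - 176)² = ((-5 + 1*(-6)) - 176)² = ((-5 - 6) - 176)² = (-11 - 176)² = (-187)² = 34969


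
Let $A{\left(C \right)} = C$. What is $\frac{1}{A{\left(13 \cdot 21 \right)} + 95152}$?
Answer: $\frac{1}{95425} \approx 1.0479 \cdot 10^{-5}$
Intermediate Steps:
$\frac{1}{A{\left(13 \cdot 21 \right)} + 95152} = \frac{1}{13 \cdot 21 + 95152} = \frac{1}{273 + 95152} = \frac{1}{95425}$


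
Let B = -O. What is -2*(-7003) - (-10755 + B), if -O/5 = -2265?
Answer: 36086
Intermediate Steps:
O = 11325 (O = -5*(-2265) = 11325)
B = -11325 (B = -1*11325 = -11325)
-2*(-7003) - (-10755 + B) = -2*(-7003) - (-10755 - 11325) = 14006 - 1*(-22080) = 14006 + 22080 = 36086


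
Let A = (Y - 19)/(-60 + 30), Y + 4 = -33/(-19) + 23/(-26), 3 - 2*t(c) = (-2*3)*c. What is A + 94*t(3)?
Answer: 4879427/4940 ≈ 987.74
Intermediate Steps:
t(c) = 3/2 + 3*c (t(c) = 3/2 - (-2*3)*c/2 = 3/2 - (-3)*c = 3/2 + 3*c)
Y = -1555/494 (Y = -4 + (-33/(-19) + 23/(-26)) = -4 + (-33*(-1/19) + 23*(-1/26)) = -4 + (33/19 - 23/26) = -4 + 421/494 = -1555/494 ≈ -3.1478)
A = 3647/4940 (A = (-1555/494 - 19)/(-60 + 30) = -10941/494/(-30) = -10941/494*(-1/30) = 3647/4940 ≈ 0.73826)
A + 94*t(3) = 3647/4940 + 94*(3/2 + 3*3) = 3647/4940 + 94*(3/2 + 9) = 3647/4940 + 94*(21/2) = 3647/4940 + 987 = 4879427/4940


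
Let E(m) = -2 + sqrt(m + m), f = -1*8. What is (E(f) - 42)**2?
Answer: 1920 - 352*I ≈ 1920.0 - 352.0*I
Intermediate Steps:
f = -8
E(m) = -2 + sqrt(2)*sqrt(m) (E(m) = -2 + sqrt(2*m) = -2 + sqrt(2)*sqrt(m))
(E(f) - 42)**2 = ((-2 + sqrt(2)*sqrt(-8)) - 42)**2 = ((-2 + sqrt(2)*(2*I*sqrt(2))) - 42)**2 = ((-2 + 4*I) - 42)**2 = (-44 + 4*I)**2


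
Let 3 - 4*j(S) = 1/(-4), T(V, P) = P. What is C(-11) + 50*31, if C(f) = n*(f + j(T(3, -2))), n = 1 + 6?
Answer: 23659/16 ≈ 1478.7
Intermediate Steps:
j(S) = 13/16 (j(S) = 3/4 - 1/(4*(-4)) = 3/4 - (-1)/(4*4) = 3/4 - 1/4*(-1/4) = 3/4 + 1/16 = 13/16)
n = 7
C(f) = 91/16 + 7*f (C(f) = 7*(f + 13/16) = 7*(13/16 + f) = 91/16 + 7*f)
C(-11) + 50*31 = (91/16 + 7*(-11)) + 50*31 = (91/16 - 77) + 1550 = -1141/16 + 1550 = 23659/16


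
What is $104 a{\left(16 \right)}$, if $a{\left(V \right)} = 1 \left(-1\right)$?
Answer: $-104$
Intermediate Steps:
$a{\left(V \right)} = -1$
$104 a{\left(16 \right)} = 104 \left(-1\right) = -104$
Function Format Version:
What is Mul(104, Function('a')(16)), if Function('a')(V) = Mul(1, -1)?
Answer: -104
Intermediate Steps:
Function('a')(V) = -1
Mul(104, Function('a')(16)) = Mul(104, -1) = -104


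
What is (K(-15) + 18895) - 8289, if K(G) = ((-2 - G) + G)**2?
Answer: 10610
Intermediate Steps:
K(G) = 4 (K(G) = (-2)**2 = 4)
(K(-15) + 18895) - 8289 = (4 + 18895) - 8289 = 18899 - 8289 = 10610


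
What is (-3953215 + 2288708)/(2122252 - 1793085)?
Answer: -1664507/329167 ≈ -5.0567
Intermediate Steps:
(-3953215 + 2288708)/(2122252 - 1793085) = -1664507/329167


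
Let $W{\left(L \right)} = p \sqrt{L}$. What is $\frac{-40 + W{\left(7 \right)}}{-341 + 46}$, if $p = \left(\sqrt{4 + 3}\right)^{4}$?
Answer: $\frac{8}{59} - \frac{49 \sqrt{7}}{295} \approx -0.30387$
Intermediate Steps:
$p = 49$ ($p = \left(\sqrt{7}\right)^{4} = 49$)
$W{\left(L \right)} = 49 \sqrt{L}$
$\frac{-40 + W{\left(7 \right)}}{-341 + 46} = \frac{-40 + 49 \sqrt{7}}{-341 + 46} = \frac{-40 + 49 \sqrt{7}}{-295} = \left(-40 + 49 \sqrt{7}\right) \left(- \frac{1}{295}\right) = \frac{8}{59} - \frac{49 \sqrt{7}}{295}$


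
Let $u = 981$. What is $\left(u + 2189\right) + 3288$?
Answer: $6458$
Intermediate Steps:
$\left(u + 2189\right) + 3288 = \left(981 + 2189\right) + 3288 = 3170 + 3288 = 6458$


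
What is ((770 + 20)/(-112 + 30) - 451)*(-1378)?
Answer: 26024908/41 ≈ 6.3475e+5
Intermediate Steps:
((770 + 20)/(-112 + 30) - 451)*(-1378) = (790/(-82) - 451)*(-1378) = (790*(-1/82) - 451)*(-1378) = (-395/41 - 451)*(-1378) = -18886/41*(-1378) = 26024908/41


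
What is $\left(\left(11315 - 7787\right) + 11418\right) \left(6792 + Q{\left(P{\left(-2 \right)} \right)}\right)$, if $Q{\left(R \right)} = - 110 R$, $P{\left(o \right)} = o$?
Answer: $104801352$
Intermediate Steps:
$\left(\left(11315 - 7787\right) + 11418\right) \left(6792 + Q{\left(P{\left(-2 \right)} \right)}\right) = \left(\left(11315 - 7787\right) + 11418\right) \left(6792 - -220\right) = \left(\left(11315 - 7787\right) + 11418\right) \left(6792 + 220\right) = \left(3528 + 11418\right) 7012 = 14946 \cdot 7012 = 104801352$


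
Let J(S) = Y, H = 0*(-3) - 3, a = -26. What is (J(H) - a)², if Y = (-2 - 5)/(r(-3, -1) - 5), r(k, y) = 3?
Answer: 3481/4 ≈ 870.25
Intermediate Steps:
H = -3 (H = 0 - 3 = -3)
Y = 7/2 (Y = (-2 - 5)/(3 - 5) = -7/(-2) = -7*(-½) = 7/2 ≈ 3.5000)
J(S) = 7/2
(J(H) - a)² = (7/2 - 1*(-26))² = (7/2 + 26)² = (59/2)² = 3481/4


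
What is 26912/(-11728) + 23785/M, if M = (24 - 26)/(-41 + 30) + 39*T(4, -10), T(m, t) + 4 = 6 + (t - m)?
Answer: -200434027/3772018 ≈ -53.137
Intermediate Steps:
T(m, t) = 2 + t - m (T(m, t) = -4 + (6 + (t - m)) = -4 + (6 + t - m) = 2 + t - m)
M = -5146/11 (M = (24 - 26)/(-41 + 30) + 39*(2 - 10 - 1*4) = -2/(-11) + 39*(2 - 10 - 4) = -2*(-1/11) + 39*(-12) = 2/11 - 468 = -5146/11 ≈ -467.82)
26912/(-11728) + 23785/M = 26912/(-11728) + 23785/(-5146/11) = 26912*(-1/11728) + 23785*(-11/5146) = -1682/733 - 261635/5146 = -200434027/3772018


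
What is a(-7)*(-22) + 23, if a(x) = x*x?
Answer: -1055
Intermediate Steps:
a(x) = x²
a(-7)*(-22) + 23 = (-7)²*(-22) + 23 = 49*(-22) + 23 = -1078 + 23 = -1055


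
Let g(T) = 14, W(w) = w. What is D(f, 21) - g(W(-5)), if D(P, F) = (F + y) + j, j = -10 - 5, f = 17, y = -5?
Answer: -13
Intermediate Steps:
j = -15 (j = -10 - 1*5 = -10 - 5 = -15)
D(P, F) = -20 + F (D(P, F) = (F - 5) - 15 = (-5 + F) - 15 = -20 + F)
D(f, 21) - g(W(-5)) = (-20 + 21) - 1*14 = 1 - 14 = -13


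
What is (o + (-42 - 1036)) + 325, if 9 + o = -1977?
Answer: -2739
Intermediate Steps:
o = -1986 (o = -9 - 1977 = -1986)
(o + (-42 - 1036)) + 325 = (-1986 + (-42 - 1036)) + 325 = (-1986 - 1078) + 325 = -3064 + 325 = -2739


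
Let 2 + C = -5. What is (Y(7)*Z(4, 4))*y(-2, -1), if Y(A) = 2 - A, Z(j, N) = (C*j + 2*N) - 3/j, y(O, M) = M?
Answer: -415/4 ≈ -103.75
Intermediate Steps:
C = -7 (C = -2 - 5 = -7)
Z(j, N) = -7*j - 3/j + 2*N (Z(j, N) = (-7*j + 2*N) - 3/j = -7*j - 3/j + 2*N)
(Y(7)*Z(4, 4))*y(-2, -1) = ((2 - 1*7)*(-7*4 - 3/4 + 2*4))*(-1) = ((2 - 7)*(-28 - 3*¼ + 8))*(-1) = -5*(-28 - ¾ + 8)*(-1) = -5*(-83/4)*(-1) = (415/4)*(-1) = -415/4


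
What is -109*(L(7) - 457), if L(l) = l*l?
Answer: 44472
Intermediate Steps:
L(l) = l²
-109*(L(7) - 457) = -109*(7² - 457) = -109*(49 - 457) = -109*(-408) = 44472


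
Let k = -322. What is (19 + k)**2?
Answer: 91809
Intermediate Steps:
(19 + k)**2 = (19 - 322)**2 = (-303)**2 = 91809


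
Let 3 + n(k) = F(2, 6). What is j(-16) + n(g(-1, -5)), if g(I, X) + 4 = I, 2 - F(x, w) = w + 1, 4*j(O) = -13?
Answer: -45/4 ≈ -11.250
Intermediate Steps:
j(O) = -13/4 (j(O) = (1/4)*(-13) = -13/4)
F(x, w) = 1 - w (F(x, w) = 2 - (w + 1) = 2 - (1 + w) = 2 + (-1 - w) = 1 - w)
g(I, X) = -4 + I
n(k) = -8 (n(k) = -3 + (1 - 1*6) = -3 + (1 - 6) = -3 - 5 = -8)
j(-16) + n(g(-1, -5)) = -13/4 - 8 = -45/4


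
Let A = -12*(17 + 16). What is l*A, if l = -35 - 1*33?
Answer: 26928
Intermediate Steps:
A = -396 (A = -12*33 = -396)
l = -68 (l = -35 - 33 = -68)
l*A = -68*(-396) = 26928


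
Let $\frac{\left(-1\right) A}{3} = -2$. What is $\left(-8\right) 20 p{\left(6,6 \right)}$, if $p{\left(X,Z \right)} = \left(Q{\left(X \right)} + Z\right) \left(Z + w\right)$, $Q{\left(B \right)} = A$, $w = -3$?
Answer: $-5760$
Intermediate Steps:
$A = 6$ ($A = \left(-3\right) \left(-2\right) = 6$)
$Q{\left(B \right)} = 6$
$p{\left(X,Z \right)} = \left(-3 + Z\right) \left(6 + Z\right)$ ($p{\left(X,Z \right)} = \left(6 + Z\right) \left(Z - 3\right) = \left(6 + Z\right) \left(-3 + Z\right) = \left(-3 + Z\right) \left(6 + Z\right)$)
$\left(-8\right) 20 p{\left(6,6 \right)} = \left(-8\right) 20 \left(-18 + 6^{2} + 3 \cdot 6\right) = - 160 \left(-18 + 36 + 18\right) = \left(-160\right) 36 = -5760$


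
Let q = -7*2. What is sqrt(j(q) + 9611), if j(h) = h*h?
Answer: sqrt(9807) ≈ 99.030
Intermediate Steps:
q = -14
j(h) = h**2
sqrt(j(q) + 9611) = sqrt((-14)**2 + 9611) = sqrt(196 + 9611) = sqrt(9807)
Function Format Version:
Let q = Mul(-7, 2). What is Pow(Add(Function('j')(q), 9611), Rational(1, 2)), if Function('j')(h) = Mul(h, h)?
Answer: Pow(9807, Rational(1, 2)) ≈ 99.030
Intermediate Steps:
q = -14
Function('j')(h) = Pow(h, 2)
Pow(Add(Function('j')(q), 9611), Rational(1, 2)) = Pow(Add(Pow(-14, 2), 9611), Rational(1, 2)) = Pow(Add(196, 9611), Rational(1, 2)) = Pow(9807, Rational(1, 2))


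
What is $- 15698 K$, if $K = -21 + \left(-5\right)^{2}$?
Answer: $-62792$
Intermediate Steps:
$K = 4$ ($K = -21 + 25 = 4$)
$- 15698 K = \left(-15698\right) 4 = -62792$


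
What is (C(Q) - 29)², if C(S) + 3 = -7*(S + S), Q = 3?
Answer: 5476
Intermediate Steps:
C(S) = -3 - 14*S (C(S) = -3 - 7*(S + S) = -3 - 14*S)
(C(Q) - 29)² = ((-3 - 14*3) - 29)² = ((-3 - 42) - 29)² = (-45 - 29)² = (-74)² = 5476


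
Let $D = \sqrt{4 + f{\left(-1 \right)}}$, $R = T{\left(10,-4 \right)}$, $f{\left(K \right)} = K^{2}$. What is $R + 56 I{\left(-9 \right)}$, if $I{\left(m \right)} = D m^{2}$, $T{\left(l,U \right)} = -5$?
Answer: $-5 + 4536 \sqrt{5} \approx 10138.0$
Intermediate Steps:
$R = -5$
$D = \sqrt{5}$ ($D = \sqrt{4 + \left(-1\right)^{2}} = \sqrt{4 + 1} = \sqrt{5} \approx 2.2361$)
$I{\left(m \right)} = \sqrt{5} m^{2}$
$R + 56 I{\left(-9 \right)} = -5 + 56 \sqrt{5} \left(-9\right)^{2} = -5 + 56 \sqrt{5} \cdot 81 = -5 + 56 \cdot 81 \sqrt{5} = -5 + 4536 \sqrt{5}$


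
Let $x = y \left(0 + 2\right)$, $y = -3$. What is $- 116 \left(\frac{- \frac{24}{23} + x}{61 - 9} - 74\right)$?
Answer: $\frac{2571314}{299} \approx 8599.7$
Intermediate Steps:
$x = -6$ ($x = - 3 \left(0 + 2\right) = \left(-3\right) 2 = -6$)
$- 116 \left(\frac{- \frac{24}{23} + x}{61 - 9} - 74\right) = - 116 \left(\frac{- \frac{24}{23} - 6}{61 - 9} - 74\right) = - 116 \left(\frac{\left(-24\right) \frac{1}{23} - 6}{52} - 74\right) = - 116 \left(\left(- \frac{24}{23} - 6\right) \frac{1}{52} - 74\right) = - 116 \left(\left(- \frac{162}{23}\right) \frac{1}{52} - 74\right) = - 116 \left(- \frac{81}{598} - 74\right) = \left(-116\right) \left(- \frac{44333}{598}\right) = \frac{2571314}{299}$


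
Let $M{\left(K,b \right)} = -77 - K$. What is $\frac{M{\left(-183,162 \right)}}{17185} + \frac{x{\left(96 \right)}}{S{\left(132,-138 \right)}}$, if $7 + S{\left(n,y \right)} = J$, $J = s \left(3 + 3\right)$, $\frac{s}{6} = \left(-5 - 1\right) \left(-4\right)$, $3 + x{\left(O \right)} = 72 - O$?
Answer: $- \frac{373153}{14727545} \approx -0.025337$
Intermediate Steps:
$x{\left(O \right)} = 69 - O$ ($x{\left(O \right)} = -3 - \left(-72 + O\right) = 69 - O$)
$s = 144$ ($s = 6 \left(-5 - 1\right) \left(-4\right) = 6 \left(\left(-6\right) \left(-4\right)\right) = 6 \cdot 24 = 144$)
$J = 864$ ($J = 144 \left(3 + 3\right) = 144 \cdot 6 = 864$)
$S{\left(n,y \right)} = 857$ ($S{\left(n,y \right)} = -7 + 864 = 857$)
$\frac{M{\left(-183,162 \right)}}{17185} + \frac{x{\left(96 \right)}}{S{\left(132,-138 \right)}} = \frac{-77 - -183}{17185} + \frac{69 - 96}{857} = \left(-77 + 183\right) \frac{1}{17185} + \left(69 - 96\right) \frac{1}{857} = 106 \cdot \frac{1}{17185} - \frac{27}{857} = \frac{106}{17185} - \frac{27}{857} = - \frac{373153}{14727545}$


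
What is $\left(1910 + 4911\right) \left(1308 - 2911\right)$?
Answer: $-10934063$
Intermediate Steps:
$\left(1910 + 4911\right) \left(1308 - 2911\right) = 6821 \left(1308 - 2911\right) = 6821 \left(-1603\right) = -10934063$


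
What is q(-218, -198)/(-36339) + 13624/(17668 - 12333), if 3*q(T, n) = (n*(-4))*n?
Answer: 257984552/64622855 ≈ 3.9922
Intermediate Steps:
q(T, n) = -4*n²/3 (q(T, n) = ((n*(-4))*n)/3 = ((-4*n)*n)/3 = (-4*n²)/3 = -4*n²/3)
q(-218, -198)/(-36339) + 13624/(17668 - 12333) = -4/3*(-198)²/(-36339) + 13624/(17668 - 12333) = -4/3*39204*(-1/36339) + 13624/5335 = -52272*(-1/36339) + 13624*(1/5335) = 17424/12113 + 13624/5335 = 257984552/64622855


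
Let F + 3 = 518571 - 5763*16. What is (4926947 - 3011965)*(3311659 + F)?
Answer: 7158239100658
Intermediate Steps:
F = 426360 (F = -3 + (518571 - 5763*16) = -3 + (518571 - 92208) = -3 + 426363 = 426360)
(4926947 - 3011965)*(3311659 + F) = (4926947 - 3011965)*(3311659 + 426360) = 1914982*3738019 = 7158239100658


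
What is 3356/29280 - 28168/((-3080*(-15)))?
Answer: -199319/402600 ≈ -0.49508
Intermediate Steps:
3356/29280 - 28168/((-3080*(-15))) = 3356*(1/29280) - 28168/46200 = 839/7320 - 28168*1/46200 = 839/7320 - 503/825 = -199319/402600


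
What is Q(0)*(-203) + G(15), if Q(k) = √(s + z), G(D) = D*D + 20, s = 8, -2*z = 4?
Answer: 245 - 203*√6 ≈ -252.25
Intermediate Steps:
z = -2 (z = -½*4 = -2)
G(D) = 20 + D² (G(D) = D² + 20 = 20 + D²)
Q(k) = √6 (Q(k) = √(8 - 2) = √6)
Q(0)*(-203) + G(15) = √6*(-203) + (20 + 15²) = -203*√6 + (20 + 225) = -203*√6 + 245 = 245 - 203*√6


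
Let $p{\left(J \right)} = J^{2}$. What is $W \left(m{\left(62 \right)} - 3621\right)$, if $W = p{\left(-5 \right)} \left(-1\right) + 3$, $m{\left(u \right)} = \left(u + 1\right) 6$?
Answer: $71346$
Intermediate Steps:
$m{\left(u \right)} = 6 + 6 u$ ($m{\left(u \right)} = \left(1 + u\right) 6 = 6 + 6 u$)
$W = -22$ ($W = \left(-5\right)^{2} \left(-1\right) + 3 = 25 \left(-1\right) + 3 = -25 + 3 = -22$)
$W \left(m{\left(62 \right)} - 3621\right) = - 22 \left(\left(6 + 6 \cdot 62\right) - 3621\right) = - 22 \left(\left(6 + 372\right) - 3621\right) = - 22 \left(378 - 3621\right) = \left(-22\right) \left(-3243\right) = 71346$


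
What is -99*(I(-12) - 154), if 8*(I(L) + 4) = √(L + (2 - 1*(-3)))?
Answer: 15642 - 99*I*√7/8 ≈ 15642.0 - 32.741*I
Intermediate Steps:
I(L) = -4 + √(5 + L)/8 (I(L) = -4 + √(L + (2 - 1*(-3)))/8 = -4 + √(L + (2 + 3))/8 = -4 + √(L + 5)/8 = -4 + √(5 + L)/8)
-99*(I(-12) - 154) = -99*((-4 + √(5 - 12)/8) - 154) = -99*((-4 + √(-7)/8) - 154) = -99*((-4 + (I*√7)/8) - 154) = -99*((-4 + I*√7/8) - 154) = -99*(-158 + I*√7/8) = 15642 - 99*I*√7/8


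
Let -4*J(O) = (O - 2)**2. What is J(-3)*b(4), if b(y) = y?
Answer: -25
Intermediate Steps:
J(O) = -(-2 + O)**2/4 (J(O) = -(O - 2)**2/4 = -(-2 + O)**2/4)
J(-3)*b(4) = -(-2 - 3)**2/4*4 = -1/4*(-5)**2*4 = -1/4*25*4 = -25/4*4 = -25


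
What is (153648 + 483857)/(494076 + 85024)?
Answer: 127501/115820 ≈ 1.1009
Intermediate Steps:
(153648 + 483857)/(494076 + 85024) = 637505/579100 = 637505*(1/579100) = 127501/115820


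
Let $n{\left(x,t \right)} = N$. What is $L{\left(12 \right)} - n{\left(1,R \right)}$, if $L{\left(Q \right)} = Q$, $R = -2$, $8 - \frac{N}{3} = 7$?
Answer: $9$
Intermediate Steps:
$N = 3$ ($N = 24 - 21 = 3$)
$n{\left(x,t \right)} = 3$
$L{\left(12 \right)} - n{\left(1,R \right)} = 12 - 3 = 9$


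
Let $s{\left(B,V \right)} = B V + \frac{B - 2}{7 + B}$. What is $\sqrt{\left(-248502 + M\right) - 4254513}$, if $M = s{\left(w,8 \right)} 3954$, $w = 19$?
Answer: $\frac{3 i \sqrt{73222474}}{13} \approx 1974.7 i$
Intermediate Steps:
$s{\left(B,V \right)} = B V + \frac{-2 + B}{7 + B}$
$M = \frac{7846713}{13}$ ($M = \frac{-2 + 19 + 8 \cdot 19^{2} + 7 \cdot 19 \cdot 8}{7 + 19} \cdot 3954 = \frac{-2 + 19 + 8 \cdot 361 + 1064}{26} \cdot 3954 = \frac{-2 + 19 + 2888 + 1064}{26} \cdot 3954 = \frac{1}{26} \cdot 3969 \cdot 3954 = \frac{3969}{26} \cdot 3954 = \frac{7846713}{13} \approx 6.0359 \cdot 10^{5}$)
$\sqrt{\left(-248502 + M\right) - 4254513} = \sqrt{\left(-248502 + \frac{7846713}{13}\right) - 4254513} = \sqrt{\frac{4616187}{13} - 4254513} = \sqrt{- \frac{50692482}{13}} = \frac{3 i \sqrt{73222474}}{13}$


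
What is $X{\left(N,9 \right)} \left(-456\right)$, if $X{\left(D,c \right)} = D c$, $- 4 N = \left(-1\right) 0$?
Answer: $0$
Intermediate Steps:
$N = 0$ ($N = - \frac{\left(-1\right) 0}{4} = \left(- \frac{1}{4}\right) 0 = 0$)
$X{\left(N,9 \right)} \left(-456\right) = 0 \cdot 9 \left(-456\right) = 0 \left(-456\right) = 0$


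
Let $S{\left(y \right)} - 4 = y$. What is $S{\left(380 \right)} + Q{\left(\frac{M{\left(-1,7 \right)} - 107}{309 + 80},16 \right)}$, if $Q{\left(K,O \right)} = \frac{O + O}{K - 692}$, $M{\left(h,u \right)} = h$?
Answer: $\frac{6462326}{16831} \approx 383.95$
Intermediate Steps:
$S{\left(y \right)} = 4 + y$
$Q{\left(K,O \right)} = \frac{2 O}{-692 + K}$
$S{\left(380 \right)} + Q{\left(\frac{M{\left(-1,7 \right)} - 107}{309 + 80},16 \right)} = \left(4 + 380\right) + 2 \cdot 16 \frac{1}{-692 + \frac{-1 - 107}{309 + 80}} = 384 + 2 \cdot 16 \frac{1}{-692 - \frac{108}{389}} = 384 + 2 \cdot 16 \frac{1}{- \frac{269296}{389}} = 384 + 2 \cdot 16 \left(- \frac{389}{269296}\right) = 384 - \frac{778}{16831} = \frac{6462326}{16831}$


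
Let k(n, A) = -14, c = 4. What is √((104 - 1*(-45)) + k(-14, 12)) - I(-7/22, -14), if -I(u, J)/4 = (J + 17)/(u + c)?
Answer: 88/27 + 3*√15 ≈ 14.878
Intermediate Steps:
I(u, J) = -4*(17 + J)/(4 + u) (I(u, J) = -4*(J + 17)/(u + 4) = -4*(17 + J)/(4 + u))
√((104 - 1*(-45)) + k(-14, 12)) - I(-7/22, -14) = √((104 - 1*(-45)) - 14) - 4*(-17 - 1*(-14))/(4 - 7/22) = √((104 + 45) - 14) - 4*(-17 + 14)/(4 - 7*1/22) = √(149 - 14) - 4*(-3)/(4 - 7/22) = √135 - 4*(-3)/81/22 = 3*√15 - 4*22*(-3)/81 = 3*√15 - 1*(-88/27) = 3*√15 + 88/27 = 88/27 + 3*√15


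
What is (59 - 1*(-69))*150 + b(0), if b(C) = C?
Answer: 19200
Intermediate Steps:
(59 - 1*(-69))*150 + b(0) = (59 - 1*(-69))*150 + 0 = (59 + 69)*150 + 0 = 128*150 + 0 = 19200 + 0 = 19200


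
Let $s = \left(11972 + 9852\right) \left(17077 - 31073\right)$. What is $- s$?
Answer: $305448704$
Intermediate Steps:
$s = -305448704$ ($s = 21824 \left(-13996\right) = -305448704$)
$- s = \left(-1\right) \left(-305448704\right) = 305448704$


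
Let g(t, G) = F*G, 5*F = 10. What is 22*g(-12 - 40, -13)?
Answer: -572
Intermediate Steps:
F = 2 (F = (⅕)*10 = 2)
g(t, G) = 2*G
22*g(-12 - 40, -13) = 22*(2*(-13)) = 22*(-26) = -572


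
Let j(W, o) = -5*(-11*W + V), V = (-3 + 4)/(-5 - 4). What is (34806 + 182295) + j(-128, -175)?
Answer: 1890554/9 ≈ 2.1006e+5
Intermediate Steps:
V = -1/9 (V = 1/(-9) = 1*(-1/9) = -1/9 ≈ -0.11111)
j(W, o) = 5/9 + 55*W (j(W, o) = -5*(-11*W - 1/9) = -5*(-1/9 - 11*W) = 5/9 + 55*W)
(34806 + 182295) + j(-128, -175) = (34806 + 182295) + (5/9 + 55*(-128)) = 217101 + (5/9 - 7040) = 217101 - 63355/9 = 1890554/9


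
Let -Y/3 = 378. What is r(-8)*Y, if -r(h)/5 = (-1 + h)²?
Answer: 459270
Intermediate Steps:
Y = -1134 (Y = -3*378 = -1134)
r(h) = -5*(-1 + h)²
r(-8)*Y = -5*(-1 - 8)²*(-1134) = -5*(-9)²*(-1134) = -5*81*(-1134) = -405*(-1134) = 459270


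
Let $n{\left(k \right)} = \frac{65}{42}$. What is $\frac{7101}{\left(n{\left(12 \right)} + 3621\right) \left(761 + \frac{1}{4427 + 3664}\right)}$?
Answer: $\frac{1206538011}{468403710022} \approx 0.0025759$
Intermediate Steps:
$n{\left(k \right)} = \frac{65}{42}$ ($n{\left(k \right)} = 65 \cdot \frac{1}{42} = \frac{65}{42}$)
$\frac{7101}{\left(n{\left(12 \right)} + 3621\right) \left(761 + \frac{1}{4427 + 3664}\right)} = \frac{7101}{\left(\frac{65}{42} + 3621\right) \left(761 + \frac{1}{4427 + 3664}\right)} = \frac{7101}{\frac{152147}{42} \left(761 + \frac{1}{8091}\right)} = \frac{7101}{\frac{152147}{42} \cdot \frac{6157252}{8091}} = \frac{7101}{\frac{468403710022}{169911}} = 7101 \cdot \frac{169911}{468403710022} = \frac{1206538011}{468403710022}$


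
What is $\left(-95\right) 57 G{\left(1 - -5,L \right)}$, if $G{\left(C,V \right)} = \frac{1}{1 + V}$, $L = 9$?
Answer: $- \frac{1083}{2} \approx -541.5$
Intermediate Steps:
$\left(-95\right) 57 G{\left(1 - -5,L \right)} = \frac{\left(-95\right) 57}{1 + 9} = - \frac{5415}{10} = \left(-5415\right) \frac{1}{10} = - \frac{1083}{2}$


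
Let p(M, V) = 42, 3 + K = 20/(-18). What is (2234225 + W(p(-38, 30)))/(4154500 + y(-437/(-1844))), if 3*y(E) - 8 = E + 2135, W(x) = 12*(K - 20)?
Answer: 12358132108/22986646129 ≈ 0.53762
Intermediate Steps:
K = -37/9 (K = -3 + 20/(-18) = -3 + 20*(-1/18) = -3 - 10/9 = -37/9 ≈ -4.1111)
W(x) = -868/3 (W(x) = 12*(-37/9 - 20) = 12*(-217/9) = -868/3)
y(E) = 2143/3 + E/3 (y(E) = 8/3 + (E + 2135)/3 = 8/3 + (2135 + E)/3 = 8/3 + (2135/3 + E/3) = 2143/3 + E/3)
(2234225 + W(p(-38, 30)))/(4154500 + y(-437/(-1844))) = (2234225 - 868/3)/(4154500 + (2143/3 + (-437/(-1844))/3)) = 6701807/(3*(4154500 + (2143/3 + (-437*(-1/1844))/3))) = 6701807/(3*(4154500 + (2143/3 + (1/3)*(437/1844)))) = 6701807/(3*(4154500 + (2143/3 + 437/5532))) = 6701807/(3*(4154500 + 3952129/5532)) = 6701807/(3*(22986646129/5532)) = (6701807/3)*(5532/22986646129) = 12358132108/22986646129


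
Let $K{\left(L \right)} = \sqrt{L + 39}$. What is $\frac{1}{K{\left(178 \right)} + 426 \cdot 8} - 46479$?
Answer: $- \frac{539818582905}{11614247} - \frac{\sqrt{217}}{11614247} \approx -46479.0$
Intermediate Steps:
$K{\left(L \right)} = \sqrt{39 + L}$
$\frac{1}{K{\left(178 \right)} + 426 \cdot 8} - 46479 = \frac{1}{\sqrt{39 + 178} + 426 \cdot 8} - 46479 = \frac{1}{\sqrt{217} + 3408} - 46479 = \frac{1}{3408 + \sqrt{217}} - 46479 = -46479 + \frac{1}{3408 + \sqrt{217}}$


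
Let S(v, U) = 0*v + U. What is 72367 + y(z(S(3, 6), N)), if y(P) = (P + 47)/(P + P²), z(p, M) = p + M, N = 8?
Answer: 15197131/210 ≈ 72367.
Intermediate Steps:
S(v, U) = U (S(v, U) = 0 + U = U)
z(p, M) = M + p
y(P) = (47 + P)/(P + P²)
72367 + y(z(S(3, 6), N)) = 72367 + (47 + (8 + 6))/((8 + 6)*(1 + (8 + 6))) = 72367 + (47 + 14)/(14*(1 + 14)) = 72367 + (1/14)*61/15 = 72367 + (1/14)*(1/15)*61 = 72367 + 61/210 = 15197131/210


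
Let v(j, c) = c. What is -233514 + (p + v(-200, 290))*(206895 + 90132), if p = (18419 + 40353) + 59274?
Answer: 35148753558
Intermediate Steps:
p = 118046 (p = 58772 + 59274 = 118046)
-233514 + (p + v(-200, 290))*(206895 + 90132) = -233514 + (118046 + 290)*(206895 + 90132) = -233514 + 118336*297027 = -233514 + 35148987072 = 35148753558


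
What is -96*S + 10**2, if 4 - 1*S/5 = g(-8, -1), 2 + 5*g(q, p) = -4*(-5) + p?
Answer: -188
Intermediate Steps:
g(q, p) = 18/5 + p/5 (g(q, p) = -2/5 + (-4*(-5) + p)/5 = -2/5 + (20 + p)/5 = -2/5 + (4 + p/5) = 18/5 + p/5)
S = 3 (S = 20 - 5*(18/5 + (1/5)*(-1)) = 20 - 5*(18/5 - 1/5) = 20 - 5*17/5 = 20 - 17 = 3)
-96*S + 10**2 = -96*3 + 10**2 = -288 + 100 = -188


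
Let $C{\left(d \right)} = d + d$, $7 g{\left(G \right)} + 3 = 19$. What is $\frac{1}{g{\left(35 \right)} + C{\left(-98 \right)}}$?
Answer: $- \frac{7}{1356} \approx -0.0051622$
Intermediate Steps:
$g{\left(G \right)} = \frac{16}{7}$ ($g{\left(G \right)} = - \frac{3}{7} + \frac{1}{7} \cdot 19 = - \frac{3}{7} + \frac{19}{7} = \frac{16}{7}$)
$C{\left(d \right)} = 2 d$
$\frac{1}{g{\left(35 \right)} + C{\left(-98 \right)}} = \frac{1}{\frac{16}{7} + 2 \left(-98\right)} = \frac{1}{\frac{16}{7} - 196} = \frac{1}{- \frac{1356}{7}} = - \frac{7}{1356}$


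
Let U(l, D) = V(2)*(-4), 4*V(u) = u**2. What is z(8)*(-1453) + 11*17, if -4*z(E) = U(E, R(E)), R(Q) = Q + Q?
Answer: -1266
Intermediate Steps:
V(u) = u**2/4
R(Q) = 2*Q
U(l, D) = -4 (U(l, D) = ((1/4)*2**2)*(-4) = ((1/4)*4)*(-4) = 1*(-4) = -4)
z(E) = 1 (z(E) = -1/4*(-4) = 1)
z(8)*(-1453) + 11*17 = 1*(-1453) + 11*17 = -1453 + 187 = -1266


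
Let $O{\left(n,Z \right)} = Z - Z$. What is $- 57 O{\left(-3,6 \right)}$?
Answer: $0$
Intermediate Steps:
$O{\left(n,Z \right)} = 0$
$- 57 O{\left(-3,6 \right)} = \left(-57\right) 0 = 0$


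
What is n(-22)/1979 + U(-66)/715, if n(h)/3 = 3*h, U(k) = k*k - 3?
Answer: 8473017/1414985 ≈ 5.9881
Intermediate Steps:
U(k) = -3 + k² (U(k) = k² - 3 = -3 + k²)
n(h) = 9*h (n(h) = 3*(3*h) = 9*h)
n(-22)/1979 + U(-66)/715 = (9*(-22))/1979 + (-3 + (-66)²)/715 = -198*1/1979 + (-3 + 4356)*(1/715) = -198/1979 + 4353*(1/715) = -198/1979 + 4353/715 = 8473017/1414985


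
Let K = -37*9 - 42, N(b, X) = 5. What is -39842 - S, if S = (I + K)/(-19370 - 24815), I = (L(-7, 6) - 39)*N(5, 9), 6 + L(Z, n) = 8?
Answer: -352083866/8837 ≈ -39842.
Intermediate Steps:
K = -375 (K = -333 - 42 = -375)
L(Z, n) = 2 (L(Z, n) = -6 + 8 = 2)
I = -185 (I = (2 - 39)*5 = -37*5 = -185)
S = 112/8837 (S = (-185 - 375)/(-19370 - 24815) = -560/(-44185) = -560*(-1/44185) = 112/8837 ≈ 0.012674)
-39842 - S = -39842 - 1*112/8837 = -39842 - 112/8837 = -352083866/8837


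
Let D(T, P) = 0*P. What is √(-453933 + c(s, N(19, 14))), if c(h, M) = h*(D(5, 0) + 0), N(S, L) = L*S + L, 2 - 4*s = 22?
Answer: 3*I*√50437 ≈ 673.75*I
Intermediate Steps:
s = -5 (s = ½ - ¼*22 = ½ - 11/2 = -5)
D(T, P) = 0
N(S, L) = L + L*S
c(h, M) = 0 (c(h, M) = h*(0 + 0) = h*0 = 0)
√(-453933 + c(s, N(19, 14))) = √(-453933 + 0) = √(-453933) = 3*I*√50437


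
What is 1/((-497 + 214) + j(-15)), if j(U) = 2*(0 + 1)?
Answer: -1/281 ≈ -0.0035587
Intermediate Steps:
j(U) = 2 (j(U) = 2*1 = 2)
1/((-497 + 214) + j(-15)) = 1/((-497 + 214) + 2) = 1/(-283 + 2) = 1/(-281) = -1/281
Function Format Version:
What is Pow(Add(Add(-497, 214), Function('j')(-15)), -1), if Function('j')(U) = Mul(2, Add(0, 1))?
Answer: Rational(-1, 281) ≈ -0.0035587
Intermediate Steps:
Function('j')(U) = 2 (Function('j')(U) = Mul(2, 1) = 2)
Pow(Add(Add(-497, 214), Function('j')(-15)), -1) = Pow(Add(Add(-497, 214), 2), -1) = Pow(Add(-283, 2), -1) = Pow(-281, -1) = Rational(-1, 281)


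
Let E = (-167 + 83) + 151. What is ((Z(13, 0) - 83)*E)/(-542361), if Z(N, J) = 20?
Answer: 1407/180787 ≈ 0.0077826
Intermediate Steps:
E = 67 (E = -84 + 151 = 67)
((Z(13, 0) - 83)*E)/(-542361) = ((20 - 83)*67)/(-542361) = -63*67*(-1/542361) = -4221*(-1/542361) = 1407/180787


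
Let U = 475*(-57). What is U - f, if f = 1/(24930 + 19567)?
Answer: -1204756276/44497 ≈ -27075.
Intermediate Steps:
f = 1/44497 ≈ 2.2473e-5
U = -27075
U - f = -27075 - 1*1/44497 = -27075 - 1/44497 = -1204756276/44497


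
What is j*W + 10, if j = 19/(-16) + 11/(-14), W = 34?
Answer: -3197/56 ≈ -57.089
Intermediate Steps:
j = -221/112 (j = 19*(-1/16) + 11*(-1/14) = -19/16 - 11/14 = -221/112 ≈ -1.9732)
j*W + 10 = -221/112*34 + 10 = -3757/56 + 10 = -3197/56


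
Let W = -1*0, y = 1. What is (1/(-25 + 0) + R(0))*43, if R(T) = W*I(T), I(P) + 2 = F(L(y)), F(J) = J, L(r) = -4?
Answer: -43/25 ≈ -1.7200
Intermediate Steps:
W = 0
I(P) = -6 (I(P) = -2 - 4 = -6)
R(T) = 0 (R(T) = 0*(-6) = 0)
(1/(-25 + 0) + R(0))*43 = (1/(-25 + 0) + 0)*43 = (1/(-25) + 0)*43 = (-1/25 + 0)*43 = -1/25*43 = -43/25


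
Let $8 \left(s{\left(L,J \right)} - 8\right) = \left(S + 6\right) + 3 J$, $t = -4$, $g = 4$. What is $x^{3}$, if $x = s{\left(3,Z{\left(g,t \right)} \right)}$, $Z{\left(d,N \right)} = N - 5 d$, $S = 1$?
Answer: $- \frac{1}{512} \approx -0.0019531$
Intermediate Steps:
$s{\left(L,J \right)} = \frac{71}{8} + \frac{3 J}{8}$ ($s{\left(L,J \right)} = 8 + \frac{\left(1 + 6\right) + 3 J}{8} = 8 + \frac{7 + 3 J}{8} = 8 + \left(\frac{7}{8} + \frac{3 J}{8}\right) = \frac{71}{8} + \frac{3 J}{8}$)
$x = - \frac{1}{8}$ ($x = \frac{71}{8} + \frac{3 \left(-4 - 20\right)}{8} = \frac{71}{8} + \frac{3}{8} \left(-24\right) = \frac{71}{8} - 9 = - \frac{1}{8} \approx -0.125$)
$x^{3} = \left(- \frac{1}{8}\right)^{3} = - \frac{1}{512}$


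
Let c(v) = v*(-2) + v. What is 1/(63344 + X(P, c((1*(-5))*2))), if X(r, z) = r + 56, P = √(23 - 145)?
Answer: 31700/2009780061 - I*√122/4019560122 ≈ 1.5773e-5 - 2.7479e-9*I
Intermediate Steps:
c(v) = -v (c(v) = -2*v + v = -v)
P = I*√122 (P = √(-122) = I*√122 ≈ 11.045*I)
X(r, z) = 56 + r
1/(63344 + X(P, c((1*(-5))*2))) = 1/(63344 + (56 + I*√122)) = 1/(63400 + I*√122)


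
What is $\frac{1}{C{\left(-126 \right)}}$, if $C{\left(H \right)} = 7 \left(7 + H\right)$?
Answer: $- \frac{1}{833} \approx -0.0012005$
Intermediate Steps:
$C{\left(H \right)} = 49 + 7 H$
$\frac{1}{C{\left(-126 \right)}} = \frac{1}{49 + 7 \left(-126\right)} = \frac{1}{49 - 882} = \frac{1}{-833} = - \frac{1}{833}$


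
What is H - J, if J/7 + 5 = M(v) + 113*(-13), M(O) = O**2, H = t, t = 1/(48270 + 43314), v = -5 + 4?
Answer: 944322625/91584 ≈ 10311.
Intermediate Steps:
v = -1
t = 1/91584 ≈ 1.0919e-5
H = 1/91584 ≈ 1.0919e-5
J = -10311 (J = -35 + 7*((-1)**2 + 113*(-13)) = -35 + 7*(1 - 1469) = -35 + 7*(-1468) = -35 - 10276 = -10311)
H - J = 1/91584 - 1*(-10311) = 1/91584 + 10311 = 944322625/91584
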